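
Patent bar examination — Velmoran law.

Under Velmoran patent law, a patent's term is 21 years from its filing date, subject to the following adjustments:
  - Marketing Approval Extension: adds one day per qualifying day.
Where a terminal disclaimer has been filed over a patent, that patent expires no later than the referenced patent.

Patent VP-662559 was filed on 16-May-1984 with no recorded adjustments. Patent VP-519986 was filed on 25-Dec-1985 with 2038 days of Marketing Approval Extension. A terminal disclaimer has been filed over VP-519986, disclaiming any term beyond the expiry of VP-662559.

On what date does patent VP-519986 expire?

Natural term of VP-519986:
  Base: filing + 21 years → 25 December 2006.
  Marketing Approval Extension: +2038 days → 24 July 2012.
Expiry of referenced patent VP-662559:
  Base: filing + 21 years → 16 May 2005.
Terminal disclaimer: VP-519986 expires on the earlier of 24 July 2012 and 16 May 2005.

2005-05-16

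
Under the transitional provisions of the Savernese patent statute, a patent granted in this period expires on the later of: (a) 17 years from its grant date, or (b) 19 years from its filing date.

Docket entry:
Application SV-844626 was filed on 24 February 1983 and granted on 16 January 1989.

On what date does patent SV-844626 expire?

January 16, 2006

(a) grant + 17 years → 16 January 2006.
(b) filing + 19 years → 24 February 2002.
Later of the two: 16 January 2006.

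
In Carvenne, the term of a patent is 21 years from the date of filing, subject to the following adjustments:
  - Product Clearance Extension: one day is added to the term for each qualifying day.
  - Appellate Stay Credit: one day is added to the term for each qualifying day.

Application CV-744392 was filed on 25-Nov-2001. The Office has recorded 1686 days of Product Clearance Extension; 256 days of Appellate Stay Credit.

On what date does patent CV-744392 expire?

Base term: filing date + 21 years → 25 November 2022.
Product Clearance Extension: +1686 days → 8 July 2027.
Appellate Stay Credit: +256 days → 20 March 2028.

2028-03-20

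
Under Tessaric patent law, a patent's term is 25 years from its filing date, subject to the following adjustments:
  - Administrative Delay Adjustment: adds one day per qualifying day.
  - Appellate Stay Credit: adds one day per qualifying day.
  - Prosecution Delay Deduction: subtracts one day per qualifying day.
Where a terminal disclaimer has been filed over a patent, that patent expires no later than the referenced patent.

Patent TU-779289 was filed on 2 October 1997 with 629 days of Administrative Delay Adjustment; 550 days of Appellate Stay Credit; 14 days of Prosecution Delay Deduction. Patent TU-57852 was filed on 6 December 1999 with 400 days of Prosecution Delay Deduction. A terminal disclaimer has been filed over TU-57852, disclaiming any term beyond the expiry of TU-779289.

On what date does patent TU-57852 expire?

2023-11-02

Natural term of TU-57852:
  Base: filing + 25 years → 6 December 2024.
  Prosecution Delay Deduction: −400 days → 2 November 2023.
Expiry of referenced patent TU-779289:
  Base: filing + 25 years → 2 October 2022.
  Administrative Delay Adjustment: +629 days → 22 June 2024.
  Appellate Stay Credit: +550 days → 24 December 2025.
  Prosecution Delay Deduction: −14 days → 10 December 2025.
Terminal disclaimer: TU-57852 expires on the earlier of 2 November 2023 and 10 December 2025.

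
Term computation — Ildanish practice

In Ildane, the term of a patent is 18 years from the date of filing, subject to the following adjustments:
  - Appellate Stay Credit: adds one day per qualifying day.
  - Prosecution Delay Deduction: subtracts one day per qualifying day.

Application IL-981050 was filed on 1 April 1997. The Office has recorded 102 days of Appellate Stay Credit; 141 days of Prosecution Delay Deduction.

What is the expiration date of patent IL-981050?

2015-02-21

Base term: filing date + 18 years → 1 April 2015.
Appellate Stay Credit: +102 days → 12 July 2015.
Prosecution Delay Deduction: −141 days → 21 February 2015.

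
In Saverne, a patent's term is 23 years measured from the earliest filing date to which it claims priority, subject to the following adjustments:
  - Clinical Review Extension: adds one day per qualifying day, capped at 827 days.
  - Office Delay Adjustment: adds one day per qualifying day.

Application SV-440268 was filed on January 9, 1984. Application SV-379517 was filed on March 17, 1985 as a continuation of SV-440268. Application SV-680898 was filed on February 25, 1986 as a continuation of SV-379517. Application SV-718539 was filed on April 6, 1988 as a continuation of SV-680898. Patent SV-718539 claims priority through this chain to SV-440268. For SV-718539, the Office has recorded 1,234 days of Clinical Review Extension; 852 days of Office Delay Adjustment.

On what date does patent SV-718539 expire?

August 15, 2011

Earliest priority filing: 9 January 1984.
Base term: 9 January 1984 + 23 years → 9 January 2007.
Clinical Review Extension: 1234 days claimed exceeds the 827-day cap, so +827 days → 15 April 2009.
Office Delay Adjustment: +852 days → 15 August 2011.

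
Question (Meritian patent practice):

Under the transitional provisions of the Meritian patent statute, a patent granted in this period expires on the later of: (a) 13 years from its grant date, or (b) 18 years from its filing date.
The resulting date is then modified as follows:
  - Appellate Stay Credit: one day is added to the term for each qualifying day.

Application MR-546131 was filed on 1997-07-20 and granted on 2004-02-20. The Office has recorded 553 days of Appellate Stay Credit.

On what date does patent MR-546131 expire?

August 27, 2018

(a) grant + 13 years → 20 February 2017.
(b) filing + 18 years → 20 July 2015.
Later of the two: 20 February 2017.
Appellate Stay Credit: +553 days → 27 August 2018.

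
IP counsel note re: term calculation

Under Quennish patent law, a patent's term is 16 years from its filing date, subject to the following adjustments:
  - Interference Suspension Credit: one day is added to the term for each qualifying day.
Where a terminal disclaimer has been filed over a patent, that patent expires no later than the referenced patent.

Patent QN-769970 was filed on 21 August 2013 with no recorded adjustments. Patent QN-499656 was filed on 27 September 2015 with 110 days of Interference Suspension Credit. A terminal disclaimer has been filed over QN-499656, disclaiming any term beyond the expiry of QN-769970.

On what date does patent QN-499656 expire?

2029-08-21

Natural term of QN-499656:
  Base: filing + 16 years → 27 September 2031.
  Interference Suspension Credit: +110 days → 15 January 2032.
Expiry of referenced patent QN-769970:
  Base: filing + 16 years → 21 August 2029.
Terminal disclaimer: QN-499656 expires on the earlier of 15 January 2032 and 21 August 2029.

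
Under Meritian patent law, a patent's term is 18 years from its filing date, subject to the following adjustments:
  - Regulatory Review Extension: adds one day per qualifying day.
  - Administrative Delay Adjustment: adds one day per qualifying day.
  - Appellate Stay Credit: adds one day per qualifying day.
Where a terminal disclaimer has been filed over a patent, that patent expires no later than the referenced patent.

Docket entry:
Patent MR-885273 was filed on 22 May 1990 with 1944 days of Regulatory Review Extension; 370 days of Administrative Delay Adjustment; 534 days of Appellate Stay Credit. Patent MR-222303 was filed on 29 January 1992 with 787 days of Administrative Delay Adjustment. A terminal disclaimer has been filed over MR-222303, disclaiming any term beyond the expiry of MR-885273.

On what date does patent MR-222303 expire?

Natural term of MR-222303:
  Base: filing + 18 years → 29 January 2010.
  Administrative Delay Adjustment: +787 days → 26 March 2012.
Expiry of referenced patent MR-885273:
  Base: filing + 18 years → 22 May 2008.
  Regulatory Review Extension: +1944 days → 17 September 2013.
  Administrative Delay Adjustment: +370 days → 22 September 2014.
  Appellate Stay Credit: +534 days → 9 March 2016.
Terminal disclaimer: MR-222303 expires on the earlier of 26 March 2012 and 9 March 2016.

2012-03-26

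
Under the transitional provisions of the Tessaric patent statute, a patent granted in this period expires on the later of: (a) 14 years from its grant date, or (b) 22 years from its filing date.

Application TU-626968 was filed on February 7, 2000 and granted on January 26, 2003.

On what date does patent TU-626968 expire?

(a) grant + 14 years → 26 January 2017.
(b) filing + 22 years → 7 February 2022.
Later of the two: 7 February 2022.

2022-02-07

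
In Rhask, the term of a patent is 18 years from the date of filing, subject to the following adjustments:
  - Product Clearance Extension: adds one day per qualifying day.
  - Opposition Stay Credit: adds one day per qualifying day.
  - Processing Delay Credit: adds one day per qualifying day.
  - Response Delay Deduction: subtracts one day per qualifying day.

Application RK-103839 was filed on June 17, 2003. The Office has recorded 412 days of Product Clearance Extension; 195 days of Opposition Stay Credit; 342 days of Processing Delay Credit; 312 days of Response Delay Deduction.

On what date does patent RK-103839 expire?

March 16, 2023

Base term: filing date + 18 years → 17 June 2021.
Product Clearance Extension: +412 days → 3 August 2022.
Opposition Stay Credit: +195 days → 14 February 2023.
Processing Delay Credit: +342 days → 22 January 2024.
Response Delay Deduction: −312 days → 16 March 2023.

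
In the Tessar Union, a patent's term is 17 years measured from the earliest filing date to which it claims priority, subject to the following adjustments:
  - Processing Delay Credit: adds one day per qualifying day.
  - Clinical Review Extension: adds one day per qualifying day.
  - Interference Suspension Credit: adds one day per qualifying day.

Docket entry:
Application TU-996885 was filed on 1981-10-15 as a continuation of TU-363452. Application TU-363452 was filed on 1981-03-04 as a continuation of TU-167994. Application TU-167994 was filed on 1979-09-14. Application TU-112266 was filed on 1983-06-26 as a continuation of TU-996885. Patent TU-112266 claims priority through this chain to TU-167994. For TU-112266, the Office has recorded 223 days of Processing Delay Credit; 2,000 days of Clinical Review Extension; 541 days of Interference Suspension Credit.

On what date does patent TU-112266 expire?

Earliest priority filing: 14 September 1979.
Base term: 14 September 1979 + 17 years → 14 September 1996.
Processing Delay Credit: +223 days → 25 April 1997.
Clinical Review Extension: +2000 days → 16 October 2002.
Interference Suspension Credit: +541 days → 9 April 2004.

April 9, 2004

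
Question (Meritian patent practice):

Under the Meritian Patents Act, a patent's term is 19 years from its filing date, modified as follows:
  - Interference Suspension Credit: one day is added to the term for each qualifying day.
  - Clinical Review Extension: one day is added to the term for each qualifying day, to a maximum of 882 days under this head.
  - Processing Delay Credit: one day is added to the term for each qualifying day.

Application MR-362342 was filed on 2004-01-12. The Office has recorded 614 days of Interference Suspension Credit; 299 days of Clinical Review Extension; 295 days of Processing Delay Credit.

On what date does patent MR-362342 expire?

2026-05-04

Base term: filing date + 19 years → 12 January 2023.
Interference Suspension Credit: +614 days → 17 September 2024.
Clinical Review Extension: 299 days (within the 882-day cap) → +299 days → 13 July 2025.
Processing Delay Credit: +295 days → 4 May 2026.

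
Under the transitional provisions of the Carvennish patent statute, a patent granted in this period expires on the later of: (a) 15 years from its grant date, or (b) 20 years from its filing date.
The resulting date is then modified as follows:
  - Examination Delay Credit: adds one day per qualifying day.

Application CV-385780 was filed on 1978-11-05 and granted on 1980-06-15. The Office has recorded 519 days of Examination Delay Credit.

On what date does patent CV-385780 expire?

2000-04-07

(a) grant + 15 years → 15 June 1995.
(b) filing + 20 years → 5 November 1998.
Later of the two: 5 November 1998.
Examination Delay Credit: +519 days → 7 April 2000.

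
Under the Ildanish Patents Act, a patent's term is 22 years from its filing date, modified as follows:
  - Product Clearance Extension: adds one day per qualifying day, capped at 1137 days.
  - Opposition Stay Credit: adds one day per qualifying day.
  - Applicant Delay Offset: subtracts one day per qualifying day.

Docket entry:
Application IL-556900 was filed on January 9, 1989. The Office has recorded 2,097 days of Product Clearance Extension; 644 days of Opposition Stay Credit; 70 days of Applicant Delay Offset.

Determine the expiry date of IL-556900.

September 16, 2015

Base term: filing date + 22 years → 9 January 2011.
Product Clearance Extension: 2097 days claimed exceeds the 1137-day cap, so +1137 days → 19 February 2014.
Opposition Stay Credit: +644 days → 25 November 2015.
Applicant Delay Offset: −70 days → 16 September 2015.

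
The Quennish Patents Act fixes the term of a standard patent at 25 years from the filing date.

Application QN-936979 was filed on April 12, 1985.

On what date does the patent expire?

Filing date + 25 years → 12 April 2010.

April 12, 2010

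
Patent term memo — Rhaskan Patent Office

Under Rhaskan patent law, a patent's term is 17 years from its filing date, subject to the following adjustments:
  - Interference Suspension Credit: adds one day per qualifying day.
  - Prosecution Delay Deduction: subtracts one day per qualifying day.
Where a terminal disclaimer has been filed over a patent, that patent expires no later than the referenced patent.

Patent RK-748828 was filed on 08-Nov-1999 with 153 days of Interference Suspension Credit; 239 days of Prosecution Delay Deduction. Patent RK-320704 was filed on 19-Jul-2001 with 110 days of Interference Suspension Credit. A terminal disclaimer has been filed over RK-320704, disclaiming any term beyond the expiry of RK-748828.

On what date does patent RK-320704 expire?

2016-08-14

Natural term of RK-320704:
  Base: filing + 17 years → 19 July 2018.
  Interference Suspension Credit: +110 days → 6 November 2018.
Expiry of referenced patent RK-748828:
  Base: filing + 17 years → 8 November 2016.
  Interference Suspension Credit: +153 days → 10 April 2017.
  Prosecution Delay Deduction: −239 days → 14 August 2016.
Terminal disclaimer: RK-320704 expires on the earlier of 6 November 2018 and 14 August 2016.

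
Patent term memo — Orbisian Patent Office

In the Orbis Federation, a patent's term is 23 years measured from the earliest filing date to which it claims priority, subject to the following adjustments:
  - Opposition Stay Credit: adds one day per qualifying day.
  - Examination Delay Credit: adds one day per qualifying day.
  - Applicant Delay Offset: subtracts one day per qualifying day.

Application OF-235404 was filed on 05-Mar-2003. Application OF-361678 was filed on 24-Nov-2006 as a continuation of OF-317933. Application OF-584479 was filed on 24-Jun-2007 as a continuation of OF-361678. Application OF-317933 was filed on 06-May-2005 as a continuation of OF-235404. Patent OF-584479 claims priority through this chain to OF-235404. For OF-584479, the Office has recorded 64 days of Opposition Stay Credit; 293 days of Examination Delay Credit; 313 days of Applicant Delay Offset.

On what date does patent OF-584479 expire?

Earliest priority filing: 5 March 2003.
Base term: 5 March 2003 + 23 years → 5 March 2026.
Opposition Stay Credit: +64 days → 8 May 2026.
Examination Delay Credit: +293 days → 25 February 2027.
Applicant Delay Offset: −313 days → 18 April 2026.

April 18, 2026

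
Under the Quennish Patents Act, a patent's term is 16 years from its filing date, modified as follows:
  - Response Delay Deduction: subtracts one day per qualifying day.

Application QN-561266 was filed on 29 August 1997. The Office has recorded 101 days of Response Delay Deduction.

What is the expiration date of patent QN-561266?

May 20, 2013

Base term: filing date + 16 years → 29 August 2013.
Response Delay Deduction: −101 days → 20 May 2013.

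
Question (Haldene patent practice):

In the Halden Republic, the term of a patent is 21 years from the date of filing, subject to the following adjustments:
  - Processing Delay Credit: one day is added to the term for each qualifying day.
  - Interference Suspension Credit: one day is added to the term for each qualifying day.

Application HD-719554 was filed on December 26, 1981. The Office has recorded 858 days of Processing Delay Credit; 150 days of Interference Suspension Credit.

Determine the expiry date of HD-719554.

Base term: filing date + 21 years → 26 December 2002.
Processing Delay Credit: +858 days → 2 May 2005.
Interference Suspension Credit: +150 days → 29 September 2005.

September 29, 2005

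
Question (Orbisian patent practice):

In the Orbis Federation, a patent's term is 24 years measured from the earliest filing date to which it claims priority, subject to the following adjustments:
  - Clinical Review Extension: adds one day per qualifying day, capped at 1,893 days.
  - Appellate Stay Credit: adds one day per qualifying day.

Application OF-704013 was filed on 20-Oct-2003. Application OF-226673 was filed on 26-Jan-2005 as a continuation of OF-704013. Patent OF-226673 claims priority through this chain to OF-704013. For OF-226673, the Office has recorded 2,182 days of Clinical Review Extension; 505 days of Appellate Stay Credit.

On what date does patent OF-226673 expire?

Earliest priority filing: 20 October 2003.
Base term: 20 October 2003 + 24 years → 20 October 2027.
Clinical Review Extension: 2182 days claimed exceeds the 1893-day cap, so +1893 days → 25 December 2032.
Appellate Stay Credit: +505 days → 14 May 2034.

2034-05-14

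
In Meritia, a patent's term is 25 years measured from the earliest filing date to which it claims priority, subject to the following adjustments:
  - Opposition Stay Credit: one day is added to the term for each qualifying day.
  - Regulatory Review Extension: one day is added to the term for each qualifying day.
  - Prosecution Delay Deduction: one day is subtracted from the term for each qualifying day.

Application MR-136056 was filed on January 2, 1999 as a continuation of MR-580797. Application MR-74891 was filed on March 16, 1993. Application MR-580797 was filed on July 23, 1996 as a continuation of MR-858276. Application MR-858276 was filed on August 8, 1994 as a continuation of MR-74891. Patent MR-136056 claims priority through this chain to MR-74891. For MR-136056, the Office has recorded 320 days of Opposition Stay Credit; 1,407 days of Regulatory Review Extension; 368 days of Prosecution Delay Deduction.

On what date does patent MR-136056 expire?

Earliest priority filing: 16 March 1993.
Base term: 16 March 1993 + 25 years → 16 March 2018.
Opposition Stay Credit: +320 days → 30 January 2019.
Regulatory Review Extension: +1407 days → 7 December 2022.
Prosecution Delay Deduction: −368 days → 4 December 2021.

2021-12-04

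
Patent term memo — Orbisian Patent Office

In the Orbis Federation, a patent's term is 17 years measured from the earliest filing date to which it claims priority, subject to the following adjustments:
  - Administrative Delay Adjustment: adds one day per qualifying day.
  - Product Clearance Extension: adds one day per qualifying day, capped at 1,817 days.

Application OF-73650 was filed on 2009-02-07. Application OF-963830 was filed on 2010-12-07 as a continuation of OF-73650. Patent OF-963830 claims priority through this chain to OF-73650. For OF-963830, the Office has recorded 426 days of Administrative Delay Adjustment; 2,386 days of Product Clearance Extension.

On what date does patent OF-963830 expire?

March 30, 2032

Earliest priority filing: 7 February 2009.
Base term: 7 February 2009 + 17 years → 7 February 2026.
Administrative Delay Adjustment: +426 days → 9 April 2027.
Product Clearance Extension: 2386 days claimed exceeds the 1817-day cap, so +1817 days → 30 March 2032.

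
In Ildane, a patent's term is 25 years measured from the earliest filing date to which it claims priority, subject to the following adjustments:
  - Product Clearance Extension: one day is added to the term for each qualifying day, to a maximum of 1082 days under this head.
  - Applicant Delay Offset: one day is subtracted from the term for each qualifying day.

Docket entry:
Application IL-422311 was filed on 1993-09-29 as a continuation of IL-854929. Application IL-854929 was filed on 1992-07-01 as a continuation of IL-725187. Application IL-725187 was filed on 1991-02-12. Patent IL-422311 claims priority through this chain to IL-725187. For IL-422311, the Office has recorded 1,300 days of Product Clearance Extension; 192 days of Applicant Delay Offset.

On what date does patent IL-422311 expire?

Earliest priority filing: 12 February 1991.
Base term: 12 February 1991 + 25 years → 12 February 2016.
Product Clearance Extension: 1300 days claimed exceeds the 1082-day cap, so +1082 days → 29 January 2019.
Applicant Delay Offset: −192 days → 21 July 2018.

July 21, 2018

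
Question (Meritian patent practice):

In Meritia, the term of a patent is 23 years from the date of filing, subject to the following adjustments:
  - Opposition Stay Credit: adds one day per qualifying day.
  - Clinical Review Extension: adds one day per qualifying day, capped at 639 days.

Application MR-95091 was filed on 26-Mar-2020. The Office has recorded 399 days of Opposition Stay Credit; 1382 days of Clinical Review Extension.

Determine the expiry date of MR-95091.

Base term: filing date + 23 years → 26 March 2043.
Opposition Stay Credit: +399 days → 28 April 2044.
Clinical Review Extension: 1382 days claimed exceeds the 639-day cap, so +639 days → 27 January 2046.

2046-01-27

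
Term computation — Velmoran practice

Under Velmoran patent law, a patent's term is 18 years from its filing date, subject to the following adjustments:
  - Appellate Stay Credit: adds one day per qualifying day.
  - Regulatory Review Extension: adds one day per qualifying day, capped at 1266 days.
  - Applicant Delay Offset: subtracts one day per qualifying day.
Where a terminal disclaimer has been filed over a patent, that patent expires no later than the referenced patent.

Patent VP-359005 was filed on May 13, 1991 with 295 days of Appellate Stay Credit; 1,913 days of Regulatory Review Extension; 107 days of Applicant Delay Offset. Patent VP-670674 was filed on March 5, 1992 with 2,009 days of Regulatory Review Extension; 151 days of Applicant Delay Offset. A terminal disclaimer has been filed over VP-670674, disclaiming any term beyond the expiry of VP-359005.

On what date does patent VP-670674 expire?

2013-03-24

Natural term of VP-670674:
  Base: filing + 18 years → 5 March 2010.
  Regulatory Review Extension: 2009 days claimed exceeds the 1266-day cap, so +1266 days → 22 August 2013.
  Applicant Delay Offset: −151 days → 24 March 2013.
Expiry of referenced patent VP-359005:
  Base: filing + 18 years → 13 May 2009.
  Appellate Stay Credit: +295 days → 4 March 2010.
  Regulatory Review Extension: 1913 days claimed exceeds the 1266-day cap, so +1266 days → 21 August 2013.
  Applicant Delay Offset: −107 days → 6 May 2013.
Terminal disclaimer: VP-670674 expires on the earlier of 24 March 2013 and 6 May 2013.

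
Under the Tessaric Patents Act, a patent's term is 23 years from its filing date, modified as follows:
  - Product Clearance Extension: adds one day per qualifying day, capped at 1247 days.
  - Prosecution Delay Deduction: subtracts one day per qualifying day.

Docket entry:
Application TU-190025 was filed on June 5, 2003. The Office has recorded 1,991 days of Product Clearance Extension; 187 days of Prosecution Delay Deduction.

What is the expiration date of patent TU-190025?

2029-04-30

Base term: filing date + 23 years → 5 June 2026.
Product Clearance Extension: 1991 days claimed exceeds the 1247-day cap, so +1247 days → 3 November 2029.
Prosecution Delay Deduction: −187 days → 30 April 2029.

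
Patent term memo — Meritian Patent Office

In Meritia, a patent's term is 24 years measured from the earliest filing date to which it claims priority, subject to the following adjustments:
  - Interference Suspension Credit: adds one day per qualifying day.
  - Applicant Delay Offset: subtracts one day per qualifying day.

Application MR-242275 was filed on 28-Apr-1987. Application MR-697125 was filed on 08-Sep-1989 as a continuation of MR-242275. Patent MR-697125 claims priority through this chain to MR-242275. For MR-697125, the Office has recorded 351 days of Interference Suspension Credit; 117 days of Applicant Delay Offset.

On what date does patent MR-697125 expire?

Earliest priority filing: 28 April 1987.
Base term: 28 April 1987 + 24 years → 28 April 2011.
Interference Suspension Credit: +351 days → 13 April 2012.
Applicant Delay Offset: −117 days → 18 December 2011.

December 18, 2011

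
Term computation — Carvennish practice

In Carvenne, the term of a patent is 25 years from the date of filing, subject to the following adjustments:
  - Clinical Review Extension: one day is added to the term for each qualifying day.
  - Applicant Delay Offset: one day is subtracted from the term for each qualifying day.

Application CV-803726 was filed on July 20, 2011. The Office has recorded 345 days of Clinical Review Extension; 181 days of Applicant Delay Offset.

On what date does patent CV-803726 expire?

2036-12-31

Base term: filing date + 25 years → 20 July 2036.
Clinical Review Extension: +345 days → 30 June 2037.
Applicant Delay Offset: −181 days → 31 December 2036.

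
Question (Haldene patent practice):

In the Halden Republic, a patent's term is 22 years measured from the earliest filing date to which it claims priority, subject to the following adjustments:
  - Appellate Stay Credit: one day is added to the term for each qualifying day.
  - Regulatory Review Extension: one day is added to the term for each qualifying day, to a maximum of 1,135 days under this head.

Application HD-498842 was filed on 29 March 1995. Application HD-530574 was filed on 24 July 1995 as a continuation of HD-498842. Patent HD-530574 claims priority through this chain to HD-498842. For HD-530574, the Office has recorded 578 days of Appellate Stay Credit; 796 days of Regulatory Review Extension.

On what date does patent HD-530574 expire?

2021-01-01

Earliest priority filing: 29 March 1995.
Base term: 29 March 1995 + 22 years → 29 March 2017.
Appellate Stay Credit: +578 days → 28 October 2018.
Regulatory Review Extension: 796 days (within the 1135-day cap) → +796 days → 1 January 2021.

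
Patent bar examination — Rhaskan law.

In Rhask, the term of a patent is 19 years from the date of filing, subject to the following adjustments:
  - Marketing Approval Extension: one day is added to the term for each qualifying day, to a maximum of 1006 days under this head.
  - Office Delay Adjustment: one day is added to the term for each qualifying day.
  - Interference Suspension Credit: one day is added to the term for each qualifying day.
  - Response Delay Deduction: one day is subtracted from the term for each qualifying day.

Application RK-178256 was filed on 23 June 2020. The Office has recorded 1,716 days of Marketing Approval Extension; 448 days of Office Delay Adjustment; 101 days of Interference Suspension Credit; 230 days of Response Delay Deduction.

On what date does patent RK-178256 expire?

February 7, 2043

Base term: filing date + 19 years → 23 June 2039.
Marketing Approval Extension: 1716 days claimed exceeds the 1006-day cap, so +1006 days → 25 March 2042.
Office Delay Adjustment: +448 days → 16 June 2043.
Interference Suspension Credit: +101 days → 25 September 2043.
Response Delay Deduction: −230 days → 7 February 2043.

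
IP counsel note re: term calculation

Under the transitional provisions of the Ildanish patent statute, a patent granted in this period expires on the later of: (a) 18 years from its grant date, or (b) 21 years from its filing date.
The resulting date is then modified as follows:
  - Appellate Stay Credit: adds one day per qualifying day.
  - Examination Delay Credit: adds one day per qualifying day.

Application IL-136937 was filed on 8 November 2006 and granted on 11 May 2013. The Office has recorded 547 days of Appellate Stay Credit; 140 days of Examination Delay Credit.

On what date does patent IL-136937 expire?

March 28, 2033

(a) grant + 18 years → 11 May 2031.
(b) filing + 21 years → 8 November 2027.
Later of the two: 11 May 2031.
Appellate Stay Credit: +547 days → 8 November 2032.
Examination Delay Credit: +140 days → 28 March 2033.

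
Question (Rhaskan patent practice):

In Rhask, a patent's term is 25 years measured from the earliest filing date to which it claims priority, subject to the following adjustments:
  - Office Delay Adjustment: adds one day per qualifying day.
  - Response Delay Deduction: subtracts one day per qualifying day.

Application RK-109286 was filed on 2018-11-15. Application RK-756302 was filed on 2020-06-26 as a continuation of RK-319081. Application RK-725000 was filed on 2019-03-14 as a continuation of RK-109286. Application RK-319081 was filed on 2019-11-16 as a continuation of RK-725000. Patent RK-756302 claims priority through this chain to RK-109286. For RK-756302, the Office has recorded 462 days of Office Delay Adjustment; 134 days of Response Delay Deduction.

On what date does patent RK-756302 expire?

2044-10-08

Earliest priority filing: 15 November 2018.
Base term: 15 November 2018 + 25 years → 15 November 2043.
Office Delay Adjustment: +462 days → 19 February 2045.
Response Delay Deduction: −134 days → 8 October 2044.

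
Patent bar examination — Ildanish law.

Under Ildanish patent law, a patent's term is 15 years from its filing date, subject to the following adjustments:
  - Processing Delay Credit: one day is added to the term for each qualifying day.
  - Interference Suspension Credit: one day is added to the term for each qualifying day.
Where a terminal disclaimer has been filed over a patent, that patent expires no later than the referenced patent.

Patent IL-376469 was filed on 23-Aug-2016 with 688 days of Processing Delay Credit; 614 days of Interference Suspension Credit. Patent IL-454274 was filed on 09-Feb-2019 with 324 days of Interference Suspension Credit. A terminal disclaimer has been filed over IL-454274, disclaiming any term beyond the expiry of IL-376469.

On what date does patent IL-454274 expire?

Natural term of IL-454274:
  Base: filing + 15 years → 9 February 2034.
  Interference Suspension Credit: +324 days → 30 December 2034.
Expiry of referenced patent IL-376469:
  Base: filing + 15 years → 23 August 2031.
  Processing Delay Credit: +688 days → 11 July 2033.
  Interference Suspension Credit: +614 days → 17 March 2035.
Terminal disclaimer: IL-454274 expires on the earlier of 30 December 2034 and 17 March 2035.

December 30, 2034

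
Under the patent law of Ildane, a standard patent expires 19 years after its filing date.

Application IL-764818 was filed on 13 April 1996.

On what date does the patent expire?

April 13, 2015

Filing date + 19 years → 13 April 2015.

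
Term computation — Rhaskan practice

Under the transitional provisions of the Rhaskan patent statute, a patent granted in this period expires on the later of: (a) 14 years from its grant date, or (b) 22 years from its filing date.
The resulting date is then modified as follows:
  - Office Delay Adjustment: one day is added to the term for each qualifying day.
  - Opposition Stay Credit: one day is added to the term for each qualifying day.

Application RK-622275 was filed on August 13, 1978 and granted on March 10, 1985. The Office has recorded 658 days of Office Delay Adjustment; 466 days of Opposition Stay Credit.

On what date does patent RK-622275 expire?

2003-09-11

(a) grant + 14 years → 10 March 1999.
(b) filing + 22 years → 13 August 2000.
Later of the two: 13 August 2000.
Office Delay Adjustment: +658 days → 2 June 2002.
Opposition Stay Credit: +466 days → 11 September 2003.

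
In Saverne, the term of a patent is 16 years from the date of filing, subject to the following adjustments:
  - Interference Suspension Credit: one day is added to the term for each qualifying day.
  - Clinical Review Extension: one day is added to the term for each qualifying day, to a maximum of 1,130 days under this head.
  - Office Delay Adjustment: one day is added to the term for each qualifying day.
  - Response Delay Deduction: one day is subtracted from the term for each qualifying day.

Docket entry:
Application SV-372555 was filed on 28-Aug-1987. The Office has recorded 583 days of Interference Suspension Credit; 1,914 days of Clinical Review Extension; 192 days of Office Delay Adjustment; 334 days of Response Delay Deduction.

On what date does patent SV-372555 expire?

2007-12-16

Base term: filing date + 16 years → 28 August 2003.
Interference Suspension Credit: +583 days → 2 April 2005.
Clinical Review Extension: 1914 days claimed exceeds the 1130-day cap, so +1130 days → 6 May 2008.
Office Delay Adjustment: +192 days → 14 November 2008.
Response Delay Deduction: −334 days → 16 December 2007.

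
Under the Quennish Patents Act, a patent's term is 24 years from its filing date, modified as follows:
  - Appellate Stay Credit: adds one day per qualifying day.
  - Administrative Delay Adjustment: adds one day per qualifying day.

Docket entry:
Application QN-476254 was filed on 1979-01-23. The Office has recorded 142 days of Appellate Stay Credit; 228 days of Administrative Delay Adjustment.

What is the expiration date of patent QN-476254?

2004-01-28

Base term: filing date + 24 years → 23 January 2003.
Appellate Stay Credit: +142 days → 14 June 2003.
Administrative Delay Adjustment: +228 days → 28 January 2004.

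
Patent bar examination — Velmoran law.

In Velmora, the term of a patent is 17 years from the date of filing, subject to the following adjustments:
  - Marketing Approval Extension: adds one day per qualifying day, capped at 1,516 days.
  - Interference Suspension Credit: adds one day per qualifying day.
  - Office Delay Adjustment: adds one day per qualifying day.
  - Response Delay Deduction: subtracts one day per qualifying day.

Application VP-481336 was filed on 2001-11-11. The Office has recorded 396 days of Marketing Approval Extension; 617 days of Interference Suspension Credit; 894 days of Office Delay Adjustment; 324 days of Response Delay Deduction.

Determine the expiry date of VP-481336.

March 13, 2023

Base term: filing date + 17 years → 11 November 2018.
Marketing Approval Extension: 396 days (within the 1516-day cap) → +396 days → 12 December 2019.
Interference Suspension Credit: +617 days → 20 August 2021.
Office Delay Adjustment: +894 days → 31 January 2024.
Response Delay Deduction: −324 days → 13 March 2023.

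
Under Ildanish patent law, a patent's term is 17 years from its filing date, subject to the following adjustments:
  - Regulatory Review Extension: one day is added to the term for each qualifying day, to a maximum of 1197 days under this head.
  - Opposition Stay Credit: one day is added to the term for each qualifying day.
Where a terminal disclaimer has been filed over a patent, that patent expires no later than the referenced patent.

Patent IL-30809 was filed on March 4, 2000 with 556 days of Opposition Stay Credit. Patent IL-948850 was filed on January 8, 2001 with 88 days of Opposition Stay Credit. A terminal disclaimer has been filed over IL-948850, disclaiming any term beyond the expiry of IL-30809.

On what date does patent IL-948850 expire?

Natural term of IL-948850:
  Base: filing + 17 years → 8 January 2018.
  Opposition Stay Credit: +88 days → 6 April 2018.
Expiry of referenced patent IL-30809:
  Base: filing + 17 years → 4 March 2017.
  Opposition Stay Credit: +556 days → 11 September 2018.
Terminal disclaimer: IL-948850 expires on the earlier of 6 April 2018 and 11 September 2018.

2018-04-06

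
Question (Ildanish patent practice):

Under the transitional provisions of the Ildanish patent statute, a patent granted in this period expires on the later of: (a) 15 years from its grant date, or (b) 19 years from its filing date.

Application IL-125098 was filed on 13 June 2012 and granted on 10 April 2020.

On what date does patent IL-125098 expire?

2035-04-10

(a) grant + 15 years → 10 April 2035.
(b) filing + 19 years → 13 June 2031.
Later of the two: 10 April 2035.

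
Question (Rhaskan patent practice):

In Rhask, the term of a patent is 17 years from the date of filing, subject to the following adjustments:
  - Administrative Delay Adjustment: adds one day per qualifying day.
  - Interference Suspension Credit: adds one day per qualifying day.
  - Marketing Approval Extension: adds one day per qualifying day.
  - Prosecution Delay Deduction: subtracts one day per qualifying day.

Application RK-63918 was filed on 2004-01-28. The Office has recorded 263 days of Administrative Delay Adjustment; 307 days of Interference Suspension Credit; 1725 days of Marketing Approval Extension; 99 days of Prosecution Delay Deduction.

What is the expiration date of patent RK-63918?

February 2, 2027

Base term: filing date + 17 years → 28 January 2021.
Administrative Delay Adjustment: +263 days → 18 October 2021.
Interference Suspension Credit: +307 days → 21 August 2022.
Marketing Approval Extension: +1725 days → 12 May 2027.
Prosecution Delay Deduction: −99 days → 2 February 2027.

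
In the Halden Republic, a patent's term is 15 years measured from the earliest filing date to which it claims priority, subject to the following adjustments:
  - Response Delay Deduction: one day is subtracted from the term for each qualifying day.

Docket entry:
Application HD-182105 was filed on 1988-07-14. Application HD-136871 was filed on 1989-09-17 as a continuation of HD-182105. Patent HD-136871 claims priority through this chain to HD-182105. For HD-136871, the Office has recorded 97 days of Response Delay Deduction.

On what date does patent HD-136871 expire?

Earliest priority filing: 14 July 1988.
Base term: 14 July 1988 + 15 years → 14 July 2003.
Response Delay Deduction: −97 days → 8 April 2003.

April 8, 2003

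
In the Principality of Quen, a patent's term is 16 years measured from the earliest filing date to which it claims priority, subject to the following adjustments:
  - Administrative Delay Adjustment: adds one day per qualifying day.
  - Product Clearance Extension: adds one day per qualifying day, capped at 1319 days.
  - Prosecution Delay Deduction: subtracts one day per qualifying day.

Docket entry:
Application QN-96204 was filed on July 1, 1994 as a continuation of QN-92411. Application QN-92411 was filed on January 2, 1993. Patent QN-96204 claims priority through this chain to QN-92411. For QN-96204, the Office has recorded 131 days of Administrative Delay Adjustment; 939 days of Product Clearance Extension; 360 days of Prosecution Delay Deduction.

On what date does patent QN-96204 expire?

2010-12-13

Earliest priority filing: 2 January 1993.
Base term: 2 January 1993 + 16 years → 2 January 2009.
Administrative Delay Adjustment: +131 days → 13 May 2009.
Product Clearance Extension: 939 days (within the 1319-day cap) → +939 days → 8 December 2011.
Prosecution Delay Deduction: −360 days → 13 December 2010.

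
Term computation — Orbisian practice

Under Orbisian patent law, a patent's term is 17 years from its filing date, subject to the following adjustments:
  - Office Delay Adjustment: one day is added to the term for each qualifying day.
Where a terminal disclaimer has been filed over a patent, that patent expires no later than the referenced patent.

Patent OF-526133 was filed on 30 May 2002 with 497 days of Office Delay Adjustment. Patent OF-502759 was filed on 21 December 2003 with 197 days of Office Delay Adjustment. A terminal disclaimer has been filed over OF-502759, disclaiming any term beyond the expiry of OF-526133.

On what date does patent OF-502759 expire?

Natural term of OF-502759:
  Base: filing + 17 years → 21 December 2020.
  Office Delay Adjustment: +197 days → 6 July 2021.
Expiry of referenced patent OF-526133:
  Base: filing + 17 years → 30 May 2019.
  Office Delay Adjustment: +497 days → 8 October 2020.
Terminal disclaimer: OF-502759 expires on the earlier of 6 July 2021 and 8 October 2020.

2020-10-08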